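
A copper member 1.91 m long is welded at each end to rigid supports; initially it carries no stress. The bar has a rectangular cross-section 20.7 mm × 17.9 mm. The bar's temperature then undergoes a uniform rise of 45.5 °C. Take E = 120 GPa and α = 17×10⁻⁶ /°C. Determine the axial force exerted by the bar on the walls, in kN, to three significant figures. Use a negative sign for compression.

-34.4 kN

Free thermal expansion αLΔT = 17e-6 · 1910 · 45.5 = 1.477 mm.
The walls impose strain ε = −(1.477)/1910 = -7.7350e-04; σ = Eε = 120000 · -7.7350e-04 = -92.82 MPa.
Wall reaction R = σ·A = -92.82·370.5 = -34390 N = -34.39 kN.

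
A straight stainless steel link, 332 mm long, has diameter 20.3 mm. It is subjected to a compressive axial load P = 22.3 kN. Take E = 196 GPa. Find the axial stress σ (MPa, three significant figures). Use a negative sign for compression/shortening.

-68.9 MPa

A = 323.7 mm².
σ = N/A = -22300/323.7 = -68.9 MPa.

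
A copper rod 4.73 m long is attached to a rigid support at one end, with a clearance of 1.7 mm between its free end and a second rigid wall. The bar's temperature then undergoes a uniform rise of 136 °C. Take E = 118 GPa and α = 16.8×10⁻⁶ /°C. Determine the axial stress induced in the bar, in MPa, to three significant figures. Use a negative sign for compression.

-227 MPa

Free thermal expansion αLΔT = 16.8e-6 · 4730 · 136 = 10.81 mm.
The walls engage after the gap closes; constrained expansion = 10.81 − 1.7 = 9.107 mm.
The walls impose strain ε = −(9.107)/4730 = -1.9254e-03; σ = Eε = 118000 · -1.9254e-03 = -227.2 MPa.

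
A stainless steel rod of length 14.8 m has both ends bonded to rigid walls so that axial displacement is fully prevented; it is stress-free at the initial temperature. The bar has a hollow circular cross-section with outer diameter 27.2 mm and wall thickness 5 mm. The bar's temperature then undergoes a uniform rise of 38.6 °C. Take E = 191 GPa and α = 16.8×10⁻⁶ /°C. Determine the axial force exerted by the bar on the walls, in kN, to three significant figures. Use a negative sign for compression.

-43.2 kN

Free thermal expansion αLΔT = 16.8e-6 · 14800 · 38.6 = 9.598 mm.
The walls impose strain ε = −(9.598)/14800 = -6.4848e-04; σ = Eε = 191000 · -6.4848e-04 = -123.9 MPa.
Wall reaction R = σ·A = -123.9·348.7 = -43190 N = -43.19 kN.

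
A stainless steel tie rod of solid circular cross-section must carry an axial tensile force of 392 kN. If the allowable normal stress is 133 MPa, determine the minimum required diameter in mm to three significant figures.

61.3 mm

Required area A ≥ P/σ_allow = 392000/133 = 2947 mm².
For a solid circular section, d ≥ √(4A/π) = 61.26 mm.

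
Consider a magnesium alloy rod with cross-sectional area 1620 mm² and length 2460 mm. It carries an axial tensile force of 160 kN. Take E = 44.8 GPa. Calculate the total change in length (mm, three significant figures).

5.42 mm

δ_mech = NL/(AE) = 160000·2460/(1620·44800) = 5.423 mm.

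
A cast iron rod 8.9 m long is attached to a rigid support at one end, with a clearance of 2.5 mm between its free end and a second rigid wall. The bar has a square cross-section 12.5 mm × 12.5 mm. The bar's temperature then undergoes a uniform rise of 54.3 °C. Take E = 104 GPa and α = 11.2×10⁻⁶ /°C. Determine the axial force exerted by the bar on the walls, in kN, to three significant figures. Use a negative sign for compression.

-5.32 kN

Free thermal expansion αLΔT = 11.2e-6 · 8900 · 54.3 = 5.413 mm.
The walls engage after the gap closes; constrained expansion = 5.413 − 2.5 = 2.913 mm.
The walls impose strain ε = −(2.913)/8900 = -3.2726e-04; σ = Eε = 104000 · -3.2726e-04 = -34.04 MPa.
Wall reaction R = σ·A = -34.04·156.2 = -5318 N = -5.318 kN.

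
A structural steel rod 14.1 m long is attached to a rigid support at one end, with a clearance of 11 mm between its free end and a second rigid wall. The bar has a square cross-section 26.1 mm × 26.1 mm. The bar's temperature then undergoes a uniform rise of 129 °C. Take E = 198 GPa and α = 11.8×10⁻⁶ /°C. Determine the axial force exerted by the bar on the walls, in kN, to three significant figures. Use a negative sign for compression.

-100 kN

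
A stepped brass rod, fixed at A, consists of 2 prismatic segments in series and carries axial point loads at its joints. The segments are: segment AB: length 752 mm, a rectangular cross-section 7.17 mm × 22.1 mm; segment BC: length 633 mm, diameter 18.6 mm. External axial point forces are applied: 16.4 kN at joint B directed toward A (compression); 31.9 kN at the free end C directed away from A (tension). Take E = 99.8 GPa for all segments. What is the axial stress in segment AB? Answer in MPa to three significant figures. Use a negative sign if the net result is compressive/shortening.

Internal axial forces (sectioning from the free end, tension +): N_BC = 31.9 kN, N_AB = 15.5 kN.
A_AB = 158.5 mm².
σ_AB = N_AB/A_AB = 15500/158.5 = 97.82 MPa.

97.8 MPa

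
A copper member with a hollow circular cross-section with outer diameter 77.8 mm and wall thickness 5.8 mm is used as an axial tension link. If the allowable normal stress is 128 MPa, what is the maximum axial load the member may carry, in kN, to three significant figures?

A = 1312 mm².
P_max = σ_allow · A = 128 · 1312 = 167900 N = 167.9 kN.

168 kN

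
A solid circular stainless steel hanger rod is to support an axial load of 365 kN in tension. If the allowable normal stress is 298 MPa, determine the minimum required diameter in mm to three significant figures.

Required area A ≥ P/σ_allow = 365000/298 = 1225 mm².
For a solid circular section, d ≥ √(4A/π) = 39.49 mm.

39.5 mm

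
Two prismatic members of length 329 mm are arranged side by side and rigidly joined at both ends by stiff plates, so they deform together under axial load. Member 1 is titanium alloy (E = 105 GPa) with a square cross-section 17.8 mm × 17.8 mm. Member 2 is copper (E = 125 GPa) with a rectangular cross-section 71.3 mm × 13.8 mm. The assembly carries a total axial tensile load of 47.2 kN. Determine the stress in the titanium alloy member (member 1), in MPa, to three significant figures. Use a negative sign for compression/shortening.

31.7 MPa

A_1 = 316.8 mm².
A_2 = 983.9 mm².
Equal strain + equilibrium ⇒ each member carries load in proportion to AE: A₁E₁ = 33270000 N, A₂E₂ = 123000000 N, ΣAE = 156300000 N.
σ₁ = P·E₁/ΣAE = 47200·105000/156300000 = 31.72 MPa.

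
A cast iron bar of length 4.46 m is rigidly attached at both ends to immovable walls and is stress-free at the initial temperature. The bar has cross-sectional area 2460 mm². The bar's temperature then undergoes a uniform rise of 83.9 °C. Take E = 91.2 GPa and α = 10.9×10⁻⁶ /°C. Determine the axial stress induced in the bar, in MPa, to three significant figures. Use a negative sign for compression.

Free thermal expansion αLΔT = 10.9e-6 · 4460 · 83.9 = 4.079 mm.
The walls impose strain ε = −(4.079)/4460 = -9.1451e-04; σ = Eε = 91200 · -9.1451e-04 = -83.4 MPa.

-83.4 MPa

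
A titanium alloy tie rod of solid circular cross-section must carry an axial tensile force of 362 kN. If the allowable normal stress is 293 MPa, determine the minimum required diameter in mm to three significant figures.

39.7 mm

Required area A ≥ P/σ_allow = 362000/293 = 1235 mm².
For a solid circular section, d ≥ √(4A/π) = 39.66 mm.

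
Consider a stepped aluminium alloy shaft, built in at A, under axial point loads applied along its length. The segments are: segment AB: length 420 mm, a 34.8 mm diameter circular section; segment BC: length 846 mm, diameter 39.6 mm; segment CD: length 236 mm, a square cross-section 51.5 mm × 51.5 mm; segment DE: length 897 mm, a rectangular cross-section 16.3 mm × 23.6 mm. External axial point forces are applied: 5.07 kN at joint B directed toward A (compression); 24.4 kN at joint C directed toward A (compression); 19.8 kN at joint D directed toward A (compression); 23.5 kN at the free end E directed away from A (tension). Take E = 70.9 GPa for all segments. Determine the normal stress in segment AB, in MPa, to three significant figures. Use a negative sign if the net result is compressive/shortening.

Internal axial forces (sectioning from the free end, tension +): N_DE = 23.5 kN, N_CD = 3.7 kN, N_BC = -20.7 kN, N_AB = -25.77 kN.
A_AB = 951.1 mm².
σ_AB = N_AB/A_AB = -25770/951.1 = -27.09 MPa.

-27.1 MPa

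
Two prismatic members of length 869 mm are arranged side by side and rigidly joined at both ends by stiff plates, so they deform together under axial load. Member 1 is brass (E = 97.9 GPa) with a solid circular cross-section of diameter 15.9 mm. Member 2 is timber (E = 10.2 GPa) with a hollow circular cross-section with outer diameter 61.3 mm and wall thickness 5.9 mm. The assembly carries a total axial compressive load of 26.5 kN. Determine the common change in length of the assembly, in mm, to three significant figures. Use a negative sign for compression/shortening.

-0.770 mm

A_1 = 198.6 mm².
A_2 = 1027 mm².
Equal strain + equilibrium ⇒ each member carries load in proportion to AE: A₁E₁ = 19440000 N, A₂E₂ = 10470000 N, ΣAE = 29910000 N.
δ = PL/ΣAE = -26500·869/29910000 = -0.7699 mm.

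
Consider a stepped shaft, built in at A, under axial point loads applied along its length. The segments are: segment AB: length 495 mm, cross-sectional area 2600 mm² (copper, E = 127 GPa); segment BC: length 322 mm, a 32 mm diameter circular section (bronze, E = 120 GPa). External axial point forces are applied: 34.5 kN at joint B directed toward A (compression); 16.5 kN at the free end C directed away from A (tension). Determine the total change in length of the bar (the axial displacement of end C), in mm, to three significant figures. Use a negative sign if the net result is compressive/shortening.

0.0281 mm

Internal axial forces (sectioning from the free end, tension +): N_BC = 16.5 kN, N_AB = -18 kN.
A_BC = 804.2 mm².
δ_AB = -18000·495/(2600·127000) = -0.02698 mm
δ_BC = 16500·322/(804.2·120000) = 0.05505 mm
δ = Σδ_i = 0.02807 mm.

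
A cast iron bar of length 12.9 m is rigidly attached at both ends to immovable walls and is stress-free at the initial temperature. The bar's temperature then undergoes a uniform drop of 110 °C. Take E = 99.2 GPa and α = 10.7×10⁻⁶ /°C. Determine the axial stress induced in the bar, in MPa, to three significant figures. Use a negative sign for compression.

117 MPa

Free thermal expansion αLΔT = 10.7e-6 · 12900 · -110 = -15.18 mm.
The walls impose strain ε = −(-15.18)/12900 = 1.1770e-03; σ = Eε = 99200 · 1.1770e-03 = 116.8 MPa.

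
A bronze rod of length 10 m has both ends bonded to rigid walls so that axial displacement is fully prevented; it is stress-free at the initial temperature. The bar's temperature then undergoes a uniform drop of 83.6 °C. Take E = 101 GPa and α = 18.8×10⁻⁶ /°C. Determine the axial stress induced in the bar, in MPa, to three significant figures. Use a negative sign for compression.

159 MPa

Free thermal expansion αLΔT = 18.8e-6 · 10000 · -83.6 = -15.72 mm.
The walls impose strain ε = −(-15.72)/10000 = 1.5717e-03; σ = Eε = 101000 · 1.5717e-03 = 158.7 MPa.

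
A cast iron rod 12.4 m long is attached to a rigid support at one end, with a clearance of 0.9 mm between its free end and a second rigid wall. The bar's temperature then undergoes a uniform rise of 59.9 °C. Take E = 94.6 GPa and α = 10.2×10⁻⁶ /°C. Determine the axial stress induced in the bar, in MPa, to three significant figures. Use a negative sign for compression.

-50.9 MPa

Free thermal expansion αLΔT = 10.2e-6 · 12400 · 59.9 = 7.576 mm.
The walls engage after the gap closes; constrained expansion = 7.576 − 0.9 = 6.676 mm.
The walls impose strain ε = −(6.676)/12400 = -5.3840e-04; σ = Eε = 94600 · -5.3840e-04 = -50.93 MPa.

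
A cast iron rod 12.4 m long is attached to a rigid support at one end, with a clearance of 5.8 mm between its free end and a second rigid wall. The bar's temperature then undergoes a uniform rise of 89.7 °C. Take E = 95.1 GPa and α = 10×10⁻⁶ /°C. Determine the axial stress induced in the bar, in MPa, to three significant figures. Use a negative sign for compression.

-40.8 MPa

Free thermal expansion αLΔT = 10e-6 · 12400 · 89.7 = 11.12 mm.
The walls engage after the gap closes; constrained expansion = 11.12 − 5.8 = 5.323 mm.
The walls impose strain ε = −(5.323)/12400 = -4.2926e-04; σ = Eε = 95100 · -4.2926e-04 = -40.82 MPa.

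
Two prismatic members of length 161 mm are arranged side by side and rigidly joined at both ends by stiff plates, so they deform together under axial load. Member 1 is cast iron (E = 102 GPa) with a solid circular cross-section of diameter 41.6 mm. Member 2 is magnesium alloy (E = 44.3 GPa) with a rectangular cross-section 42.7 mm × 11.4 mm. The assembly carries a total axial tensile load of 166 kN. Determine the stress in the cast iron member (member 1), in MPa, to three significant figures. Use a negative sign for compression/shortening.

A_1 = 1359 mm².
A_2 = 486.8 mm².
Equal strain + equilibrium ⇒ each member carries load in proportion to AE: A₁E₁ = 138600000 N, A₂E₂ = 21560000 N, ΣAE = 160200000 N.
σ₁ = P·E₁/ΣAE = 166000·102000/160200000 = 105.7 MPa.

106 MPa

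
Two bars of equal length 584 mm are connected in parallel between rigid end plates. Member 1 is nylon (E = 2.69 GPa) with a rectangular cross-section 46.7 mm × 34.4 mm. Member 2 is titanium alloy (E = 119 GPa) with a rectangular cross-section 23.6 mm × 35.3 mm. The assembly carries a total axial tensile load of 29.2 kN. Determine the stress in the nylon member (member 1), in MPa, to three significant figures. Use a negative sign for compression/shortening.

0.759 MPa

A_1 = 1606 mm².
A_2 = 833.1 mm².
Equal strain + equilibrium ⇒ each member carries load in proportion to AE: A₁E₁ = 4321000 N, A₂E₂ = 99140000 N, ΣAE = 103500000 N.
σ₁ = P·E₁/ΣAE = 29200·2690/103500000 = 0.7592 MPa.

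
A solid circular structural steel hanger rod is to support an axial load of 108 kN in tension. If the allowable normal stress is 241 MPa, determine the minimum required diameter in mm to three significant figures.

23.9 mm

Required area A ≥ P/σ_allow = 108000/241 = 448.1 mm².
For a solid circular section, d ≥ √(4A/π) = 23.89 mm.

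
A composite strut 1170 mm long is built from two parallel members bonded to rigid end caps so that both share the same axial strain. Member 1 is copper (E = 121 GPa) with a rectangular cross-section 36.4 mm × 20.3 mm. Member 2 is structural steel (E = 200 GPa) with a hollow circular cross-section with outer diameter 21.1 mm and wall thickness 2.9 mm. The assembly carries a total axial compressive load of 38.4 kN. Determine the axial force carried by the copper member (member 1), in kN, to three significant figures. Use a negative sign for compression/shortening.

A_1 = 738.9 mm².
A_2 = 165.8 mm².
Equal strain + equilibrium ⇒ each member carries load in proportion to AE: A₁E₁ = 89410000 N, A₂E₂ = 33160000 N, ΣAE = 122600000 N.
F₁ = P·A₁E₁/ΣAE = -38400·89410000/122600000 = -28010 N.

-28.0 kN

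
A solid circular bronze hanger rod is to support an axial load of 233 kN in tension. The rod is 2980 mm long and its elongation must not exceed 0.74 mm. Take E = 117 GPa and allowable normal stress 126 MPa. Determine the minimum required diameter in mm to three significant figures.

Required area A ≥ P/σ_allow = 233000/126 = 1849 mm².
For a solid circular section, d ≥ √(4A/π) = 48.52 mm.
Elongation limit: A ≥ PL/(Eδ_allow) = 233000·2980/(117000·0.74) = 8020 mm² ⇒ d ≥ 101 mm.
The elongation limit governs.

101 mm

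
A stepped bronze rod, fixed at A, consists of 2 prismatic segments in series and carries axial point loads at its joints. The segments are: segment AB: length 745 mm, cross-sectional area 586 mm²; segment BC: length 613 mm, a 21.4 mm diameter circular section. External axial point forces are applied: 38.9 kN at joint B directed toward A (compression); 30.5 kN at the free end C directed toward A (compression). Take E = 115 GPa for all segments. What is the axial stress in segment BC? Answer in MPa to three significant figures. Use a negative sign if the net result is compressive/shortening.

Internal axial forces (sectioning from the free end, tension +): N_BC = -30.5 kN, N_AB = -69.4 kN.
A_BC = 359.7 mm².
σ_BC = N_BC/A_BC = -30500/359.7 = -84.8 MPa.

-84.8 MPa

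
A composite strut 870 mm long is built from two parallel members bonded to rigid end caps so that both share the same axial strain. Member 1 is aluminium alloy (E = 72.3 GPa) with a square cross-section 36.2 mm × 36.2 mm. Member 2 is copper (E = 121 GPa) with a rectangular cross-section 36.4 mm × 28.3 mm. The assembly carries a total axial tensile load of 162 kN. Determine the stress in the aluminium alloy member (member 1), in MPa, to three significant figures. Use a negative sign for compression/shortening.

53.4 MPa

A_1 = 1310 mm².
A_2 = 1030 mm².
Equal strain + equilibrium ⇒ each member carries load in proportion to AE: A₁E₁ = 94740000 N, A₂E₂ = 124600000 N, ΣAE = 219400000 N.
σ₁ = P·E₁/ΣAE = 162000·72300/219400000 = 53.39 MPa.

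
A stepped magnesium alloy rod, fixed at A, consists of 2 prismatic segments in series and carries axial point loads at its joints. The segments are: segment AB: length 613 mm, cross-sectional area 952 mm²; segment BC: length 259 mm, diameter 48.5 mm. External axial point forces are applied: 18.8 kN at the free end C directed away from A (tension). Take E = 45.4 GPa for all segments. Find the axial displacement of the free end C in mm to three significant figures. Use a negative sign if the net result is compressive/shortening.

0.325 mm

Internal axial forces (sectioning from the free end, tension +): N_BC = 18.8 kN, N_AB = 18.8 kN.
A_BC = 1847 mm².
δ_AB = 18800·613/(952·45400) = 0.2666 mm
δ_BC = 18800·259/(1847·45400) = 0.05805 mm
δ = Σδ_i = 0.3247 mm.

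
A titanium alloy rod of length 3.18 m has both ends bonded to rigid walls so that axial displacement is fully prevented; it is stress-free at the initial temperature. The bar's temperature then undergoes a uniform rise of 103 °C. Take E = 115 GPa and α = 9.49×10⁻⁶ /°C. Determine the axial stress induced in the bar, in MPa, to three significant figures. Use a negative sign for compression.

-112 MPa

Free thermal expansion αLΔT = 9.49e-6 · 3180 · 103 = 3.108 mm.
The walls impose strain ε = −(3.108)/3180 = -9.7747e-04; σ = Eε = 115000 · -9.7747e-04 = -112.4 MPa.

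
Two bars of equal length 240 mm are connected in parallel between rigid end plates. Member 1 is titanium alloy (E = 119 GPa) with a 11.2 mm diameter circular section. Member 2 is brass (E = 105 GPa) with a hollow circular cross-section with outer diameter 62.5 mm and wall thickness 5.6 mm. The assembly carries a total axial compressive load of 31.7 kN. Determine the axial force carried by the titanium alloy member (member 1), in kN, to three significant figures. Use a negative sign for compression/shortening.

A_1 = 98.52 mm².
A_2 = 1001 mm².
Equal strain + equilibrium ⇒ each member carries load in proportion to AE: A₁E₁ = 11720000 N, A₂E₂ = 105100000 N, ΣAE = 116800000 N.
F₁ = P·A₁E₁/ΣAE = -31700·11720000/116800000 = -3181 N.

-3.18 kN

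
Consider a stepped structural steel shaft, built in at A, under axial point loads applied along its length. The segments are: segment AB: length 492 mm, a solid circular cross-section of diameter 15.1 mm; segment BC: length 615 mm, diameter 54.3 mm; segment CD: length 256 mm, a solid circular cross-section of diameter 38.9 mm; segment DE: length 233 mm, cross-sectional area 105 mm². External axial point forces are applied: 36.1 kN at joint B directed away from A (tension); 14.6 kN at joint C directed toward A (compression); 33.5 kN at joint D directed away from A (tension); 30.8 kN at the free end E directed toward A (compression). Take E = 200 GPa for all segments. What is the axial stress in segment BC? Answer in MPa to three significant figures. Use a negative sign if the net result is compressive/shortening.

-5.14 MPa

Internal axial forces (sectioning from the free end, tension +): N_DE = -30.8 kN, N_CD = 2.7 kN, N_BC = -11.9 kN, N_AB = 24.2 kN.
A_BC = 2316 mm².
σ_BC = N_BC/A_BC = -11900/2316 = -5.139 MPa.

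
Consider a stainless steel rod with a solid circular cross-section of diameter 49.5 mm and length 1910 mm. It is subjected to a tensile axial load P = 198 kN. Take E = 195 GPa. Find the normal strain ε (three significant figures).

5.28e-04

A = 1924 mm².
σ = N/A = 102.9 MPa; ε = σ/E = 102.9/195000 = 5.276e-04.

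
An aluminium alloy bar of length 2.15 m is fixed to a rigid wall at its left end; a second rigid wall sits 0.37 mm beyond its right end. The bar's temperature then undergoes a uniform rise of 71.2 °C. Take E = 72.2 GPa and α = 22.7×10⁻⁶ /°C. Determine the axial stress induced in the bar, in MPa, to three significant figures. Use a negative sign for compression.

Free thermal expansion αLΔT = 22.7e-6 · 2150 · 71.2 = 3.475 mm.
The walls engage after the gap closes; constrained expansion = 3.475 − 0.37 = 3.105 mm.
The walls impose strain ε = −(3.105)/2150 = -1.4441e-03; σ = Eε = 72200 · -1.4441e-03 = -104.3 MPa.

-104 MPa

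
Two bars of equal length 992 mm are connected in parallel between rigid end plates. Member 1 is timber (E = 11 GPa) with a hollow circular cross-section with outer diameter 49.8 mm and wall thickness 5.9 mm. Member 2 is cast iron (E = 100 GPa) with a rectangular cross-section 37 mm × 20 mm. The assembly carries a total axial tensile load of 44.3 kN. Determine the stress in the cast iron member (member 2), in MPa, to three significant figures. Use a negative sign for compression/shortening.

A_1 = 813.7 mm².
A_2 = 740 mm².
Equal strain + equilibrium ⇒ each member carries load in proportion to AE: A₁E₁ = 8951000 N, A₂E₂ = 74000000 N, ΣAE = 82950000 N.
σ₂ = P·E₂/ΣAE = 44300·100000/82950000 = 53.41 MPa.

53.4 MPa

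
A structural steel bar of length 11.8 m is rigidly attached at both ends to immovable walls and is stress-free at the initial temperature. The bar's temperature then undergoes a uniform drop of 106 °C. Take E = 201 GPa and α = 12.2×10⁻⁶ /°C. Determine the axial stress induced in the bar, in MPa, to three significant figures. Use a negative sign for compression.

Free thermal expansion αLΔT = 12.2e-6 · 11800 · -106 = -15.26 mm.
The walls impose strain ε = −(-15.26)/11800 = 1.2932e-03; σ = Eε = 201000 · 1.2932e-03 = 259.9 MPa.

260 MPa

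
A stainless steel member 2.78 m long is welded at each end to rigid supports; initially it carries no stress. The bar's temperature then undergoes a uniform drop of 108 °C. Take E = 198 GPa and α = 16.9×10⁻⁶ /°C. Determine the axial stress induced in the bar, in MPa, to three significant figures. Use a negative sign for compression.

361 MPa

Free thermal expansion αLΔT = 16.9e-6 · 2780 · -108 = -5.074 mm.
The walls impose strain ε = −(-5.074)/2780 = 1.8252e-03; σ = Eε = 198000 · 1.8252e-03 = 361.4 MPa.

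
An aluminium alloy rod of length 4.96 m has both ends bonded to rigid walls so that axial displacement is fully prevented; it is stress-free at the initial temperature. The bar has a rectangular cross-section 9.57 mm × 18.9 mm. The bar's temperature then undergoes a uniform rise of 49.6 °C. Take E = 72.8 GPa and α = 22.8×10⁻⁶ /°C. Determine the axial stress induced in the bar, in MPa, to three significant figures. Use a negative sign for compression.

-82.3 MPa

Free thermal expansion αLΔT = 22.8e-6 · 4960 · 49.6 = 5.609 mm.
The walls impose strain ε = −(5.609)/4960 = -1.1309e-03; σ = Eε = 72800 · -1.1309e-03 = -82.33 MPa.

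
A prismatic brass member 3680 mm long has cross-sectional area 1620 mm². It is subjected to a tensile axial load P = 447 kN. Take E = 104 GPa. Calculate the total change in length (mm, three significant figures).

δ_mech = NL/(AE) = 447000·3680/(1620·104000) = 9.764 mm.

9.76 mm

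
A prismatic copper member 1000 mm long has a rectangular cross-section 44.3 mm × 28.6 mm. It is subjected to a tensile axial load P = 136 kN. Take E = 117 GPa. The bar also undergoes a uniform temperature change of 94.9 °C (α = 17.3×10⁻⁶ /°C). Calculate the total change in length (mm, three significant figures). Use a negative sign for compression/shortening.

2.56 mm

A = 1267 mm².
δ_mech = NL/(AE) = 136000·1000/(1267·117000) = 0.9175 mm.
δ_thermal = αLΔT = 17.3e-6·1000·94.9 = 1.642 mm.
δ = δ_mech + δ_thermal = 2.559 mm.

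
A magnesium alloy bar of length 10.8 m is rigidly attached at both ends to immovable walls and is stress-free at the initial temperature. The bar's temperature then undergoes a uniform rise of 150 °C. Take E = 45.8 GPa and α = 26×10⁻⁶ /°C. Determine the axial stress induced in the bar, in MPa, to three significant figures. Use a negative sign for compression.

-179 MPa

Free thermal expansion αLΔT = 26e-6 · 10800 · 150 = 42.12 mm.
The walls impose strain ε = −(42.12)/10800 = -3.9000e-03; σ = Eε = 45800 · -3.9000e-03 = -178.6 MPa.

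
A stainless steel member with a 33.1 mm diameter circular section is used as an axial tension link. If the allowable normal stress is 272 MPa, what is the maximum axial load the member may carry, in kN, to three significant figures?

A = 860.5 mm².
P_max = σ_allow · A = 272 · 860.5 = 234100 N = 234.1 kN.

234 kN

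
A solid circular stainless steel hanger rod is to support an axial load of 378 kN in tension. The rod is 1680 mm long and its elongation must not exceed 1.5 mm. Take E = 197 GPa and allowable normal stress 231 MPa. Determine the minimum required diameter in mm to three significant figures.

Required area A ≥ P/σ_allow = 378000/231 = 1636 mm².
For a solid circular section, d ≥ √(4A/π) = 45.65 mm.
Elongation limit: A ≥ PL/(Eδ_allow) = 378000·1680/(197000·1.5) = 2149 mm² ⇒ d ≥ 52.31 mm.
The elongation limit governs.

52.3 mm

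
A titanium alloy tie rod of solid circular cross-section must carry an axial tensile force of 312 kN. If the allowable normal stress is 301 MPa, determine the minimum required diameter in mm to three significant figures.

36.3 mm

Required area A ≥ P/σ_allow = 312000/301 = 1037 mm².
For a solid circular section, d ≥ √(4A/π) = 36.33 mm.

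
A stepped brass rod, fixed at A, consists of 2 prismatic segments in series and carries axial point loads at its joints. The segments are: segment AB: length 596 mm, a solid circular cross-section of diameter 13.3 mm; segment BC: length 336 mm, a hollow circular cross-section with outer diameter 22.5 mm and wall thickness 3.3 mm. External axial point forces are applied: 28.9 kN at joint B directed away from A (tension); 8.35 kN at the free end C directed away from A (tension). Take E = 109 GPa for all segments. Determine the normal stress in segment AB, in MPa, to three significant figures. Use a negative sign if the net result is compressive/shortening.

Internal axial forces (sectioning from the free end, tension +): N_BC = 8.35 kN, N_AB = 37.25 kN.
A_AB = 138.9 mm².
σ_AB = N_AB/A_AB = 37250/138.9 = 268.1 MPa.

268 MPa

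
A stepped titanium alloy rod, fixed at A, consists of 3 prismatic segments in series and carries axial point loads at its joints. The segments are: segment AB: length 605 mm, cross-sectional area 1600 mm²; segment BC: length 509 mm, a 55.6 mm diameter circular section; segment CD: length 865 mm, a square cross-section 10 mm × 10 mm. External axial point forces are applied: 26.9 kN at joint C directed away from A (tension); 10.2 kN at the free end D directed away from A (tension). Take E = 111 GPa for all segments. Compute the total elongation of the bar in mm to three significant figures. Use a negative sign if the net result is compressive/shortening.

0.991 mm

Internal axial forces (sectioning from the free end, tension +): N_CD = 10.2 kN, N_BC = 37.1 kN, N_AB = 37.1 kN.
A_BC = 2428 mm².
A_CD = 100 mm².
δ_AB = 37100·605/(1600·111000) = 0.1264 mm
δ_BC = 37100·509/(2428·111000) = 0.07007 mm
δ_CD = 10200·865/(100·111000) = 0.7949 mm
δ = Σδ_i = 0.9913 mm.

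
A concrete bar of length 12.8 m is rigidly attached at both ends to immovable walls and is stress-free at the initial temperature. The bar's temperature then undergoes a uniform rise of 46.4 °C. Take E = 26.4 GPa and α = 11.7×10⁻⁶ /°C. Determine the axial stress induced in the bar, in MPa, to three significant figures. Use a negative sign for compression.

Free thermal expansion αLΔT = 11.7e-6 · 12800 · 46.4 = 6.949 mm.
The walls impose strain ε = −(6.949)/12800 = -5.4288e-04; σ = Eε = 26400 · -5.4288e-04 = -14.33 MPa.

-14.3 MPa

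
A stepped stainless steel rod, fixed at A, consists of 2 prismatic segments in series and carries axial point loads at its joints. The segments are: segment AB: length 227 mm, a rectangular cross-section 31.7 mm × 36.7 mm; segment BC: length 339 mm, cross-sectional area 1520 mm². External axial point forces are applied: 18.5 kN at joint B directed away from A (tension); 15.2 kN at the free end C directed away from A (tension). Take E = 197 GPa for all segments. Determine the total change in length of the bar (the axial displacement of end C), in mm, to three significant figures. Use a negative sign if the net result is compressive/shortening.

Internal axial forces (sectioning from the free end, tension +): N_BC = 15.2 kN, N_AB = 33.7 kN.
A_AB = 1163 mm².
δ_AB = 33700·227/(1163·197000) = 0.03338 mm
δ_BC = 15200·339/(1520·197000) = 0.01721 mm
δ = Σδ_i = 0.05059 mm.

0.0506 mm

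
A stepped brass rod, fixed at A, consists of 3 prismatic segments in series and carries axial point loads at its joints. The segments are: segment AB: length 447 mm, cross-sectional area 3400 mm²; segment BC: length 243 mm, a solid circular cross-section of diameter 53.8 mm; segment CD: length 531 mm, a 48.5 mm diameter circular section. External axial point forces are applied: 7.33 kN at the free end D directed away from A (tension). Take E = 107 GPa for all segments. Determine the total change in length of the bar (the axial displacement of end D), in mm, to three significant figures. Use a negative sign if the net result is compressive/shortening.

Internal axial forces (sectioning from the free end, tension +): N_CD = 7.33 kN, N_BC = 7.33 kN, N_AB = 7.33 kN.
A_BC = 2273 mm².
A_CD = 1847 mm².
δ_AB = 7330·447/(3400·107000) = 0.009006 mm
δ_BC = 7330·243/(2273·107000) = 0.007323 mm
δ_CD = 7330·531/(1847·107000) = 0.01969 mm
δ = Σδ_i = 0.03602 mm.

0.0360 mm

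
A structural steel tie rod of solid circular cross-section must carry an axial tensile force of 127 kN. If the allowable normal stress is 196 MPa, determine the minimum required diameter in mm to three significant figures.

28.7 mm

Required area A ≥ P/σ_allow = 127000/196 = 648 mm².
For a solid circular section, d ≥ √(4A/π) = 28.72 mm.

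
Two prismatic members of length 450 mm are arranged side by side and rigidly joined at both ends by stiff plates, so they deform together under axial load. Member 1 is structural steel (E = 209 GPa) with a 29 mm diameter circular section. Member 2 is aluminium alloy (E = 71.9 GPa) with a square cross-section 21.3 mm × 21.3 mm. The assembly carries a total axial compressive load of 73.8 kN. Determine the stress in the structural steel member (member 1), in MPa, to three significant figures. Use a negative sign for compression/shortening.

-90.4 MPa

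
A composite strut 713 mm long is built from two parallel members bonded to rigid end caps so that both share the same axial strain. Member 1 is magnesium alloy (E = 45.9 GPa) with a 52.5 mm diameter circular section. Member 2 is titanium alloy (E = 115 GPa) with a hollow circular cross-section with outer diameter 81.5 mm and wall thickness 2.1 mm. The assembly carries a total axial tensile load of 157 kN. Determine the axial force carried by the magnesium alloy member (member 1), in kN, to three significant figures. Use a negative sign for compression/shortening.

97.7 kN

A_1 = 2165 mm².
A_2 = 523.8 mm².
Equal strain + equilibrium ⇒ each member carries load in proportion to AE: A₁E₁ = 99360000 N, A₂E₂ = 60240000 N, ΣAE = 159600000 N.
F₁ = P·A₁E₁/ΣAE = 157000·99360000/159600000 = 97740 N.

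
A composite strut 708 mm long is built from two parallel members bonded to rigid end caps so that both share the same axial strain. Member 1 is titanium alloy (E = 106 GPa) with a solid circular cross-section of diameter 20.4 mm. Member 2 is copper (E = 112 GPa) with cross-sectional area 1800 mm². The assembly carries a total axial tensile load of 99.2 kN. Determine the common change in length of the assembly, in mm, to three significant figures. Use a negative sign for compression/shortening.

0.297 mm

A_1 = 326.9 mm².
Equal strain + equilibrium ⇒ each member carries load in proportion to AE: A₁E₁ = 34650000 N, A₂E₂ = 201600000 N, ΣAE = 236200000 N.
δ = PL/ΣAE = 99200·708/236200000 = 0.2973 mm.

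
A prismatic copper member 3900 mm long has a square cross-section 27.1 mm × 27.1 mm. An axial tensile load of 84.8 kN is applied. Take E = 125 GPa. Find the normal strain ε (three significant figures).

A = 734.4 mm².
σ = N/A = 115.5 MPa; ε = σ/E = 115.5/125000 = 9.237e-04.

9.24e-04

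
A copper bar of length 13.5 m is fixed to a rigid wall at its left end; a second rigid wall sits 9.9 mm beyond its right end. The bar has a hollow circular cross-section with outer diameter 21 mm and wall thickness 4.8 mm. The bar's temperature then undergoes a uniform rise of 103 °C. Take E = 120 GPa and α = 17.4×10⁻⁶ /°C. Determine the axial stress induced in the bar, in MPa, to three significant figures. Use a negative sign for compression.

-127 MPa

Free thermal expansion αLΔT = 17.4e-6 · 13500 · 103 = 24.19 mm.
The walls engage after the gap closes; constrained expansion = 24.19 − 9.9 = 14.29 mm.
The walls impose strain ε = −(14.29)/13500 = -1.0589e-03; σ = Eε = 120000 · -1.0589e-03 = -127.1 MPa.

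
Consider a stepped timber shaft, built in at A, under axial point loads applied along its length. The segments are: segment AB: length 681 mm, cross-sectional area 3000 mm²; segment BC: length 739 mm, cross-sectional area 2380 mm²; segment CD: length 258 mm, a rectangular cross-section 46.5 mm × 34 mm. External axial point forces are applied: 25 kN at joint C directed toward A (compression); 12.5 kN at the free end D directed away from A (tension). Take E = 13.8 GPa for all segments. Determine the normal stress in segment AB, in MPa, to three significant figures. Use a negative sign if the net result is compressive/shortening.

-4.17 MPa

Internal axial forces (sectioning from the free end, tension +): N_CD = 12.5 kN, N_BC = -12.5 kN, N_AB = -12.5 kN.
σ_AB = N_AB/A_AB = -12500/3000 = -4.167 MPa.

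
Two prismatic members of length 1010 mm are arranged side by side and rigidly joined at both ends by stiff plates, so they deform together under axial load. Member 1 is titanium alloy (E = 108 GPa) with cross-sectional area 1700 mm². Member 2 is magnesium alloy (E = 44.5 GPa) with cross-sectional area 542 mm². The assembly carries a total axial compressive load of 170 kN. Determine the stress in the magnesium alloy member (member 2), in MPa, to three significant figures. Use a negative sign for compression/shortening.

-36.4 MPa

Equal strain + equilibrium ⇒ each member carries load in proportion to AE: A₁E₁ = 183600000 N, A₂E₂ = 24120000 N, ΣAE = 207700000 N.
σ₂ = P·E₂/ΣAE = -170000·44500/207700000 = -36.42 MPa.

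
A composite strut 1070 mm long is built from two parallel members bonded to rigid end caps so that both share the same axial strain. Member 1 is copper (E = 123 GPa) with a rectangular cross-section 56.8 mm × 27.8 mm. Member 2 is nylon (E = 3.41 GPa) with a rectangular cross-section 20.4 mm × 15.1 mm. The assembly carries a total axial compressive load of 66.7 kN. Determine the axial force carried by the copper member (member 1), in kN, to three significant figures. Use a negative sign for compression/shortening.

-66.3 kN

A_1 = 1579 mm².
A_2 = 308 mm².
Equal strain + equilibrium ⇒ each member carries load in proportion to AE: A₁E₁ = 194200000 N, A₂E₂ = 1050000 N, ΣAE = 195300000 N.
F₁ = P·A₁E₁/ΣAE = -66700·194200000/195300000 = -66340 N.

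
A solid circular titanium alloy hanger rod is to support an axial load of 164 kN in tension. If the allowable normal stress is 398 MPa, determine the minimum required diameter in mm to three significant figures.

Required area A ≥ P/σ_allow = 164000/398 = 412.1 mm².
For a solid circular section, d ≥ √(4A/π) = 22.91 mm.

22.9 mm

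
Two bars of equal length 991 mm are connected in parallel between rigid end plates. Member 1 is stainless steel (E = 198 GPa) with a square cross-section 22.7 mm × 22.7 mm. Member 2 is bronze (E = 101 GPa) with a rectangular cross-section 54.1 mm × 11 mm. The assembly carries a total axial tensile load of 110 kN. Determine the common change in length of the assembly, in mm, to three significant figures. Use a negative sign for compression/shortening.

0.672 mm

A_1 = 515.3 mm².
A_2 = 595.1 mm².
Equal strain + equilibrium ⇒ each member carries load in proportion to AE: A₁E₁ = 102000000 N, A₂E₂ = 60110000 N, ΣAE = 162100000 N.
δ = PL/ΣAE = 110000·991/162100000 = 0.6724 mm.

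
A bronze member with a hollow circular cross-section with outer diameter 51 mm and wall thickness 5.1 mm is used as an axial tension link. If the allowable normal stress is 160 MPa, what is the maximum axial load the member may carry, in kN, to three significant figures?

118 kN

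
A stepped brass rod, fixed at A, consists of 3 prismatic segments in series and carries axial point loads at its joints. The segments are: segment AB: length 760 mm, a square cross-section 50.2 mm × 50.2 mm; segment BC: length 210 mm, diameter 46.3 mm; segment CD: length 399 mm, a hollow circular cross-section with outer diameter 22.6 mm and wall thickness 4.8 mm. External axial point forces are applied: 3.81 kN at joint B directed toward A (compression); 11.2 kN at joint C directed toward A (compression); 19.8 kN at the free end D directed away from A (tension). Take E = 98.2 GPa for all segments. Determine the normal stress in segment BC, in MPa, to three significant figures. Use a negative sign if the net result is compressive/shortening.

Internal axial forces (sectioning from the free end, tension +): N_CD = 19.8 kN, N_BC = 8.6 kN, N_AB = 4.79 kN.
A_BC = 1684 mm².
σ_BC = N_BC/A_BC = 8600/1684 = 5.108 MPa.

5.11 MPa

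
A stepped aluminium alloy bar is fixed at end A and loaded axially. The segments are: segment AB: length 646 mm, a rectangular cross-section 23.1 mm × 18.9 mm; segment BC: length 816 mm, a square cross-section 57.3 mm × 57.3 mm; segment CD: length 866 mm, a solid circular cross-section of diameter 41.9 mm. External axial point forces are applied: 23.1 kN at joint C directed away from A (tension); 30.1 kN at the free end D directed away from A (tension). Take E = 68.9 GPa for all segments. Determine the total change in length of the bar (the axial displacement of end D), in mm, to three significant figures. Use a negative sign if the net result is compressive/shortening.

1.61 mm

Internal axial forces (sectioning from the free end, tension +): N_CD = 30.1 kN, N_BC = 53.2 kN, N_AB = 53.2 kN.
A_AB = 436.6 mm².
A_BC = 3283 mm².
A_CD = 1379 mm².
δ_AB = 53200·646/(436.6·68900) = 1.142 mm
δ_BC = 53200·816/(3283·68900) = 0.1919 mm
δ_CD = 30100·866/(1379·68900) = 0.2744 mm
δ = Σδ_i = 1.609 mm.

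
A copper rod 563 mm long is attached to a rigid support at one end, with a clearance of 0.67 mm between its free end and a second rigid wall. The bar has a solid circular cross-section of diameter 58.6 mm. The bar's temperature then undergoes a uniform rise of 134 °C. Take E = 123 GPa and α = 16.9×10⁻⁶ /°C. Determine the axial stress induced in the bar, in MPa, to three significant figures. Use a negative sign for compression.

Free thermal expansion αLΔT = 16.9e-6 · 563 · 134 = 1.275 mm.
The walls engage after the gap closes; constrained expansion = 1.275 − 0.67 = 0.605 mm.
The walls impose strain ε = −(0.605)/563 = -1.0745e-03; σ = Eε = 123000 · -1.0745e-03 = -132.2 MPa.

-132 MPa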